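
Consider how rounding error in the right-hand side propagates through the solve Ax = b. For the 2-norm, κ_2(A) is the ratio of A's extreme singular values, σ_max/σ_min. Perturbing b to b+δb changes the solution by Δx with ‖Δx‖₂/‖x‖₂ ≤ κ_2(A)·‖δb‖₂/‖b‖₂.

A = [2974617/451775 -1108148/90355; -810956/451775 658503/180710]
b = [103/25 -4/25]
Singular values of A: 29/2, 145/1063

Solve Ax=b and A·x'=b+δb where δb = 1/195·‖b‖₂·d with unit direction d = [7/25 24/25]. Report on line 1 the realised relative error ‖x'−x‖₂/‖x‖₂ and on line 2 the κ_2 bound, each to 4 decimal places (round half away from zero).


σ_max = 29/2, σ_min = 145/1063
κ = σ_max/σ_min = (29/2)/(145/1063) = 106.3000
worst-case relative error ≤ 106.3000 × 1/195 = 0.5451
solve Ax = b  →  x = [6.5984 3.2065]
‖b‖₂ = 4.1231 and ‖x‖₂ = 7.3362
re-solving with b+δb shifts x by Δx of norm 0.1550
dividing the unrounded norms, ‖Δx‖/‖x‖ = 0.0211
realised/bound (from unrounded values) ≈ 0.0388

0.0211
0.5451


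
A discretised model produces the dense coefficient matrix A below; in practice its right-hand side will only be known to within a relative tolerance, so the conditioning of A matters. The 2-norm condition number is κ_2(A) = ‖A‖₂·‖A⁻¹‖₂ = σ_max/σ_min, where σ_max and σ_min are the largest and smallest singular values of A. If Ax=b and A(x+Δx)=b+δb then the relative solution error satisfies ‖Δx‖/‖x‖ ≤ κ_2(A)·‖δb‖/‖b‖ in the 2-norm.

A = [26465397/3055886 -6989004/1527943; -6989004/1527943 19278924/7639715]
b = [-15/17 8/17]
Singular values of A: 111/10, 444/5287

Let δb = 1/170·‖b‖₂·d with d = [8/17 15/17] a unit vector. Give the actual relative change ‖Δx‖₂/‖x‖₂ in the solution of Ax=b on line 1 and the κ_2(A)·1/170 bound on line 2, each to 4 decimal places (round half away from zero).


σ_max = 111/10, σ_min = 444/5287
condition number: (111/10) ÷ (444/5287) = 132.1750
perturbation bound = 132.1750·1/170 = 0.7775
solve Ax = b  →  x = [-0.0795 0.0424]
‖b‖ = 1.0000, ‖x‖ = 0.0901
with δb = [0.0028 0.0052], A·Δx = δb → ‖Δx‖ = 0.0700
dividing the unrounded norms, ‖Δx‖/‖x‖ = 0.7775
realised/bound = 1 exactly: the bound is attained for this b and d

0.7775
0.7775


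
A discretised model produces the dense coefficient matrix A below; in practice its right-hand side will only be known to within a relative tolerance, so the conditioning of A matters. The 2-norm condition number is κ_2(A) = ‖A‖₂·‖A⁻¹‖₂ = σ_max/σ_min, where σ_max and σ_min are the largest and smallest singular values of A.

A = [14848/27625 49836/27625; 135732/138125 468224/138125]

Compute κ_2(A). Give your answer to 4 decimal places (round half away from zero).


M = AᵀA = [82819216/66015625 283917312/66015625; 283917312/66015625 973440784/66015625]. tr(M)=1690016/105625, det(M)=256/105625
eigenvalues of AᵀA: λ = (tr ± √(tr²−4·det))/2 = 16, 16/105625
so κ_2 = √(16 / (16/105625)) = 325.0000

325.0000


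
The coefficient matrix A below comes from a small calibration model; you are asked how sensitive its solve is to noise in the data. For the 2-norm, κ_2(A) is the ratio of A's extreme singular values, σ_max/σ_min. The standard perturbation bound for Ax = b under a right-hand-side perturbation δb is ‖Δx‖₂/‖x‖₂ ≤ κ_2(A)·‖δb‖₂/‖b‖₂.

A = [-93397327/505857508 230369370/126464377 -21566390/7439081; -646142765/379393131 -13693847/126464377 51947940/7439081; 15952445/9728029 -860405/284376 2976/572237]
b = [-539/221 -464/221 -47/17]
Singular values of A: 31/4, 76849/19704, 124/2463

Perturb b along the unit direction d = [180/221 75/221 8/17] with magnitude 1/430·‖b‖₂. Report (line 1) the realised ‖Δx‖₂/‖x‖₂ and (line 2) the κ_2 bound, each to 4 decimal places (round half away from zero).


0.0025
0.3580

σ_max = 31/4, σ_min = 124/2463
κ_2(A) = (31/4) / (124/2463) = 153.9375
bound on ‖Δx‖/‖x‖: κ·ε = 153.9375·1/430 = 0.3580
solve Ax = b  →  x = [-68.4902 -36.2375 -17.5665]
‖b‖₂ = 4.2426 and ‖x‖₂ = 79.4521
with δb = [0.0080 0.0033 0.0046], A·Δx = δb → ‖Δx‖ = 0.1960
dividing the unrounded norms, ‖Δx‖/‖x‖ = 0.0025
realised/bound (from unrounded values) ≈ 0.0069


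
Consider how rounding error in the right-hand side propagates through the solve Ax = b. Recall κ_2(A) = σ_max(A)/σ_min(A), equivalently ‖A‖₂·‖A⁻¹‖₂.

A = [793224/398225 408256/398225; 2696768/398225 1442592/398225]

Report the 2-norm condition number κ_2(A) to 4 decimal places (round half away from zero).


234.2500

AᵀA = [12642819136/253733041 6742679040/253733041; 6742679040/253733041 3596391424/253733041]; tr = 56191040/877969, det = 65536/877969
solving λ² − 56191040/877969·λ + 65536/877969 = 0 gives λ = 64, 1024/877969
κ = σ_max/σ_min = 8/(32/937) = 234.2500


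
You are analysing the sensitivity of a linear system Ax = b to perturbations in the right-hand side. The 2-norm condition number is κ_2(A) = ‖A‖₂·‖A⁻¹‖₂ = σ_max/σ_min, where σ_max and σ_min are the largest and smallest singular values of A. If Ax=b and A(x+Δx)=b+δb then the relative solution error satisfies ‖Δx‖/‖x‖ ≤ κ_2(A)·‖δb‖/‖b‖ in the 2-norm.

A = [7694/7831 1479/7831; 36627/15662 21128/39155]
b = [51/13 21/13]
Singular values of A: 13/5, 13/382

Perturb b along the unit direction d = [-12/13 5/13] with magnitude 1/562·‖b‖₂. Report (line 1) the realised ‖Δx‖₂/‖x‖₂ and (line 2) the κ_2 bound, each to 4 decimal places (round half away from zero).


from the listed singular values, σ₁ = 13/5, σ_n = 13/382
condition number: (13/5) ÷ (13/382) = 76.4000
perturbation bound = 76.4000·1/562 = 0.1359
solve Ax = b  →  x = [20.4765 -85.7505]
2-norm of b is 4.2426; of x, 88.1614
with δb = [-0.0070 0.0029], A·Δx = δb → ‖Δx‖ = 0.2218
realised ‖Δx‖/‖x‖ = 0.0025
so the bound overstates the realised error by a factor of ≈ 54.0276 (computed from the unrounded values)

0.0025
0.1359


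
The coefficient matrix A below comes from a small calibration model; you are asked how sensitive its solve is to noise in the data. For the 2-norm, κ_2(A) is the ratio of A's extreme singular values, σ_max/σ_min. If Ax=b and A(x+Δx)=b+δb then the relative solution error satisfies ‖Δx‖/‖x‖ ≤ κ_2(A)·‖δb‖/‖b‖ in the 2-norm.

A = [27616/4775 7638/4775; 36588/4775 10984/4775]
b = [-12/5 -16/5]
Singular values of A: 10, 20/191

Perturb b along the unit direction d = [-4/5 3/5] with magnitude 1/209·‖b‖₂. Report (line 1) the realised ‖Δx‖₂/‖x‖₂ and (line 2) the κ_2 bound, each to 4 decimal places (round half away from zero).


0.4569
0.4569

largest singular value 10, smallest 20/191
condition number: 10 ÷ (20/191) = 95.5000
κ_2(A)·‖δb‖/‖b‖ = 0.4569
solve Ax = b  →  x = [-0.3840 -0.1120]
2-norm of b is 4.0000; of x, 0.4000
δb = ε·‖b‖·d = [-0.0153 0.0115]; solving A·Δx = δb gives ‖Δx‖ = 0.1828
dividing the unrounded norms, ‖Δx‖/‖x‖ = 0.4569
realised/bound = 1 exactly: the bound is attained for this b and d


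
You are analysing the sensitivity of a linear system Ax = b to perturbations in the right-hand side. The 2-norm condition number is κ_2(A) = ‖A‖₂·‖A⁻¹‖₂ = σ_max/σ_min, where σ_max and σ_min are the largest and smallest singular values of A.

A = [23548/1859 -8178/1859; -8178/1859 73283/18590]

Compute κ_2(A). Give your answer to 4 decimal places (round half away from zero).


6.8750

M = AᵀA = [3676852/20449 -7470603/102245; -7470603/102245 71351281/2044900]. tr(M)=2597849/12100, det(M)=2829124/3025
eigenvalues of AᵀA: λ = (tr ± √(tr²−4·det))/2 = 841/4, 13456/3025
so κ_2 = √((841/4) / (13456/3025)) = 6.8750


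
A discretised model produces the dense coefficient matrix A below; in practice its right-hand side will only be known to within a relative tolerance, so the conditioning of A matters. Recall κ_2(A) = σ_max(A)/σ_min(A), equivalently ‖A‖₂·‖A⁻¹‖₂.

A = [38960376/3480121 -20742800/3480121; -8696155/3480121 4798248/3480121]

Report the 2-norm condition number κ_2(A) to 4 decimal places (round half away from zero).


M = AᵀA = [947967882121/7204784161 -505576202040/7204784161; -505576202040/7204784161 269653144384/7204784161]. tr(M)=4213221545/24930049, det(M)=7311616/24930049
solving λ² − 4213221545/24930049·λ + 7311616/24930049 = 0 gives λ = 169, 43264/24930049
κ = σ_max/σ_min = 13/(208/4993) = 312.0625

312.0625


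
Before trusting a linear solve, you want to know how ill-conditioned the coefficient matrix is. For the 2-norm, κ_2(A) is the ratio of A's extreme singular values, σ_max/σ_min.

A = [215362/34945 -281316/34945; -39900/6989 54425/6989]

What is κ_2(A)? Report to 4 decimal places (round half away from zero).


M = AᵀA = [102474484/1452025 -136591812/1452025; -136591812/1452025 182153041/1452025]. tr(M)=11385101/58081, det(M)=240100/58081
eigenvalues of AᵀA: λ = (tr ± √(tr²−4·det))/2 = 196, 1225/58081
κ = σ_max/σ_min = 14/(35/241) = 96.4000

96.4000


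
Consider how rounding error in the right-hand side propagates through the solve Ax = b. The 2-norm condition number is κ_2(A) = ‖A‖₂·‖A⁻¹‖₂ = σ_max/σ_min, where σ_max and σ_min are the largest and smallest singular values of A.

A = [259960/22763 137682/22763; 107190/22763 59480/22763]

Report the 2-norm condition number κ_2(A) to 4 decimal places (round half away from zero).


form AᵀA = [467863300/3066001 249511680/3066001; 249511680/3066001 133101796/3066001] with trace 2079464/10609 and determinant 19600/10609
λ_max, λ_min = (2079464/10609 ± √4323338781696/112550881)/2 = 196, 100/10609
κ_2(A) = √(λ_max/λ_min) = √(196 / (100/10609)) = 144.2000

144.2000


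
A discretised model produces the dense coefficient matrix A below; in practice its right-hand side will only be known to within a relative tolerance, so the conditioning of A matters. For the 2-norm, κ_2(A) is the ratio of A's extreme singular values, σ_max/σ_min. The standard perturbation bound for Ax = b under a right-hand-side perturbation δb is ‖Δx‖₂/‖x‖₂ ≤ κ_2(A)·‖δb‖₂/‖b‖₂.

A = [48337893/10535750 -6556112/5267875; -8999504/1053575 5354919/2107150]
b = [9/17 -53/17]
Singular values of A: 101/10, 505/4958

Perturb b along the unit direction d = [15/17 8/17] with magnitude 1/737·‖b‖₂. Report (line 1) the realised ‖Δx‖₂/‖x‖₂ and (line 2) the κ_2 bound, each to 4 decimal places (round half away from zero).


largest singular value 101/10, smallest 505/4958
κ = σ_max/σ_min = (101/10)/(505/4958) = 99.1600
worst-case relative error ≤ 99.1600 × 1/737 = 0.1345
solve Ax = b  →  x = [-2.4638 -9.5083]
2-norm of b is 3.1623; of x, 9.8223
Δx = A⁻¹·δb where δb = 1/737·3.1623·d; ‖Δx‖ = 0.0421
relative error = 0.0043
tightness: 0.0043 against a bound of 0.1345 (unrounded ratio ≈ 0.0319)

0.0043
0.1345


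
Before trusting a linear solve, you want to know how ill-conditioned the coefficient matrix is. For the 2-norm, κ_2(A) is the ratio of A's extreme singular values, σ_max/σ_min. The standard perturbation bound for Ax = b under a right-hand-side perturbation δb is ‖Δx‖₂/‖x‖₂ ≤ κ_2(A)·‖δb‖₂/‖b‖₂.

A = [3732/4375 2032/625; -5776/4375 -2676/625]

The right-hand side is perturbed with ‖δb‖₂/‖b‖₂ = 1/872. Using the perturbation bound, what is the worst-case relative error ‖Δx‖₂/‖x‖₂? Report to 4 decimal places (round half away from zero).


M = AᵀA = [75664/30625 36864/4375; 36864/4375 18064/625]. tr(M)=38432/1225, det(M)=256/625
eigenvalues of AᵀA: λ = (tr ± √(tr²−4·det))/2 = 784/25, 16/1225
so κ_2 = √((784/25) / (16/1225)) = 49.0000
perturbation bound = 49.0000·1/872 = 0.0562

0.0562


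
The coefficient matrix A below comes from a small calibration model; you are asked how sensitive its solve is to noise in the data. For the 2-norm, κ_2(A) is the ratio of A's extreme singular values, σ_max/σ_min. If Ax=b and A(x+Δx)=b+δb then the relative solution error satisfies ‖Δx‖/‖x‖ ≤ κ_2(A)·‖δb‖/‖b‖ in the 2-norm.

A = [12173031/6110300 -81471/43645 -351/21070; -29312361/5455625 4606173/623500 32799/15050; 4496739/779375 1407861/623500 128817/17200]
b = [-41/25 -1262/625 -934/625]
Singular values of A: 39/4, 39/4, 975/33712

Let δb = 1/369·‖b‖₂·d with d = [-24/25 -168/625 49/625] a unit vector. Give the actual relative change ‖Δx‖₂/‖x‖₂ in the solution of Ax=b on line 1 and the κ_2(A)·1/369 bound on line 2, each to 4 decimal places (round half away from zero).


from the listed singular values, σ₁ = 39/4, σ_n = 975/33712
condition number: (39/4) ÷ (975/33712) = 337.1200
bound on ‖Δx‖/‖x‖: κ·ε = 337.1200·1/369 = 0.9136
solve Ax = b  →  x = [-38.1639 -40.2208 41.3276]
‖b‖ = 3.0000, ‖x‖ = 69.1532
re-solving with b+δb shifts x by Δx of norm 0.2811
relative error = 0.0041
so the bound overstates the realised error by a factor of ≈ 224.7479 (computed from the unrounded values)

0.0041
0.9136


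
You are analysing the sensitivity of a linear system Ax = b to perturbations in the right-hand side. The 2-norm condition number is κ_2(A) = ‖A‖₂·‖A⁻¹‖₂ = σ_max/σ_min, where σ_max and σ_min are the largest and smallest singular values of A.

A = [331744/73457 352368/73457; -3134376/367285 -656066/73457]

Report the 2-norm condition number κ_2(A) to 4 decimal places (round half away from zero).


M = AᵀA = [43514411584/466776025 9137845584/93355205; 9137845584/93355205 1918982020/18671041]. tr(M)=108785924/555025, det(M)=200704/555025
char-poly roots: 196 and 1024/555025
so κ_2 = √(196 / (1024/555025)) = 325.9375

325.9375


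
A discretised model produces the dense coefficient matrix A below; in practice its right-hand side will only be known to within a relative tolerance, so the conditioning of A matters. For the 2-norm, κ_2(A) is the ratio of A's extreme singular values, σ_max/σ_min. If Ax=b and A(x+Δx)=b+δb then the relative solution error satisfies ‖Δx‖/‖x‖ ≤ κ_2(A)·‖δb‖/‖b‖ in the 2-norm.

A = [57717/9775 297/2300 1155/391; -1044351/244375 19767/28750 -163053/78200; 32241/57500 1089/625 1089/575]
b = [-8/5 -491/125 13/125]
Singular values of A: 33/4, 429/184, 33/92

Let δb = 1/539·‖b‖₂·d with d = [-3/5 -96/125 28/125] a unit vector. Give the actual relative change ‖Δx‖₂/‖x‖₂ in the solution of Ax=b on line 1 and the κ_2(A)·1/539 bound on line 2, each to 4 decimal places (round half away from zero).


from the listed singular values, σ₁ = 33/4, σ_n = 33/92
condition number: (33/4) ÷ (33/92) = 23.0000
bound on ‖Δx‖/‖x‖: κ·ε = 23.0000·1/539 = 0.0427
solve Ax = b  →  x = [-3.9702 -7.0340 7.7016]
2-norm of b is 4.2426; of x, 11.1604
δb = ε·‖b‖·d = [-0.0047 -0.0060 0.0018]; solving A·Δx = δb gives ‖Δx‖ = 0.0219
relative error = 0.0020
so the bound overstates the realised error by a factor of ≈ 21.7019 (computed from the unrounded values)

0.0020
0.0427


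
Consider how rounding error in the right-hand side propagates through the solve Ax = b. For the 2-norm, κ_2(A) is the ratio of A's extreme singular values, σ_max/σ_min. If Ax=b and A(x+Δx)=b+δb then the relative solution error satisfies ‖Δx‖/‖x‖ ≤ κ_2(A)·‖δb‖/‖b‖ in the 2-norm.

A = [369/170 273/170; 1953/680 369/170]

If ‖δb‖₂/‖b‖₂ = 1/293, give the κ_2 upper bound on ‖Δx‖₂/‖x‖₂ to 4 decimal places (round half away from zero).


AᵀA = [1198557/92480 224721/23120; 224721/23120 21069/2890]; tr = 374553/18496, det = 729/73984
solving λ² − 374553/18496·λ + 729/73984 = 0 gives λ = 81/4, 9/18496
so κ_2 = √((81/4) / (9/18496)) = 204.0000
bound on ‖Δx‖/‖x‖: κ·ε = 204.0000·1/293 = 0.6962

0.6962


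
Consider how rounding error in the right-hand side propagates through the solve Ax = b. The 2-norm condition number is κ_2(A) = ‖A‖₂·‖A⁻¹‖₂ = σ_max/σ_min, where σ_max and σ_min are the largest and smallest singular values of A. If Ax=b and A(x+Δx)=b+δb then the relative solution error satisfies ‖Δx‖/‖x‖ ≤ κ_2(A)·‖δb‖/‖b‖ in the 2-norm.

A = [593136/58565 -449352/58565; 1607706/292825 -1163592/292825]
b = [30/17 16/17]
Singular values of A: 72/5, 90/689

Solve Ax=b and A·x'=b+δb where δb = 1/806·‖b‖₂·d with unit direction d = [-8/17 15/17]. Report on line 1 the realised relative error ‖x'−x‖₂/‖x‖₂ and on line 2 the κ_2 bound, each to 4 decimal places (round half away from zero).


largest singular value 72/5, smallest 90/689
κ = σ_max/σ_min = (72/5)/(90/689) = 110.2400
perturbation bound = 110.2400·1/806 = 0.1368
solve Ax = b  →  x = [0.1111 -0.0833]
2-norm of b is 2.0000; of x, 0.1389
re-solving with b+δb shifts x by Δx of norm 0.0190
relative error = 0.1368
tightness: 0.1368 against a bound of 0.1368; the bound is attained (ratio 1)

0.1368
0.1368


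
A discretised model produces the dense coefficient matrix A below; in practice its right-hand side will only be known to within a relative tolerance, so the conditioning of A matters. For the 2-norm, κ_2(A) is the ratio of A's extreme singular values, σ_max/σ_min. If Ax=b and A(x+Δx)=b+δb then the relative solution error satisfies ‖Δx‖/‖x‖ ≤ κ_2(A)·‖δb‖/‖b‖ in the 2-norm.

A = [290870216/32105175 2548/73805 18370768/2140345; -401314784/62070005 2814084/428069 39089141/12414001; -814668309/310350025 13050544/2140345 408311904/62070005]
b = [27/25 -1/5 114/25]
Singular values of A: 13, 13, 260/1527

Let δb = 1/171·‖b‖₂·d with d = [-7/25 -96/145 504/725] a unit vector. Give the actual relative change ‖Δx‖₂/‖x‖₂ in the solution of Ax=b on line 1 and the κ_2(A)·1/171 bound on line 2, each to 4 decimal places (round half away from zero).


from the listed singular values, σ₁ = 13, σ_n = 260/1527
condition number: 13 ÷ (260/1527) = 76.3500
worst-case relative error ≤ 76.3500 × 1/171 = 0.4465
solve Ax = b  →  x = [-8.3840 -12.5996 9.0263]
‖b‖₂ = 4.6904 and ‖x‖₂ = 17.6214
δb = ε·‖b‖·d = [-0.0077 -0.0182 0.0191]; solving A·Δx = δb gives ‖Δx‖ = 0.1611
realised ‖Δx‖/‖x‖ = 0.0091
tightness: 0.0091 against a bound of 0.4465 (unrounded ratio ≈ 0.0205)

0.0091
0.4465


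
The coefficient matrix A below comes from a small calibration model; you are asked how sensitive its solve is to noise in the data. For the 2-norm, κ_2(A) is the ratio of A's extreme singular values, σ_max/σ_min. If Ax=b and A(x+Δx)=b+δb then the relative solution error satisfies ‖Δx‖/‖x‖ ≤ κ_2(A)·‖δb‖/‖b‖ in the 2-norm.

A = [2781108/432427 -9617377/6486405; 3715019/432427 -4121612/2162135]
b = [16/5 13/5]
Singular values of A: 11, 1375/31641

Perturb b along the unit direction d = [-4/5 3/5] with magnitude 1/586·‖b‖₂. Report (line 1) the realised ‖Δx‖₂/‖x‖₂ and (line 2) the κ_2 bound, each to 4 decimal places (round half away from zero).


largest singular value 11, smallest 1375/31641
κ_2(A) = 11 / (1375/31641) = 253.1280
bound on ‖Δx‖/‖x‖: κ·ε = 253.1280·1/586 = 0.4320
solve Ax = b  →  x = [-4.6966 -22.5302]
2-norm of b is 4.1231; of x, 23.0145
Δx = A⁻¹·δb where δb = 1/586·4.1231·d; ‖Δx‖ = 0.1619
realised ‖Δx‖/‖x‖ = 0.0070
so the bound overstates the realised error by a factor of ≈ 61.4002 (computed from the unrounded values)

0.0070
0.4320


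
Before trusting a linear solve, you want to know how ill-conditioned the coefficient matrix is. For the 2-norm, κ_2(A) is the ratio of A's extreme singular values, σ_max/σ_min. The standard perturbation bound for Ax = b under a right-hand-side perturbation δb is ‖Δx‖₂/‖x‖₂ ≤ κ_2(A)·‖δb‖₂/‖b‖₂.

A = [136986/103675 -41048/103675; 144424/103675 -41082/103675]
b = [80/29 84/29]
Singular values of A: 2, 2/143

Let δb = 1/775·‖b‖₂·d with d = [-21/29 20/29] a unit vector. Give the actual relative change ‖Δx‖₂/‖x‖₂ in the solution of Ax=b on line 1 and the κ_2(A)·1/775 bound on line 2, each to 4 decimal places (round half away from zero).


0.1845
0.1845

largest singular value 2, smallest 2/143
κ_2(A) = 2 / (2/143) = 143.0000
bound on ‖Δx‖/‖x‖: κ·ε = 143.0000·1/775 = 0.1845
solve Ax = b  →  x = [1.9200 -0.5600]
‖b‖₂ = 4.0000 and ‖x‖₂ = 2.0000
re-solving with b+δb shifts x by Δx of norm 0.3690
relative error = 0.1845
tightness: 0.1845 against a bound of 0.1845; the bound is attained (ratio 1)


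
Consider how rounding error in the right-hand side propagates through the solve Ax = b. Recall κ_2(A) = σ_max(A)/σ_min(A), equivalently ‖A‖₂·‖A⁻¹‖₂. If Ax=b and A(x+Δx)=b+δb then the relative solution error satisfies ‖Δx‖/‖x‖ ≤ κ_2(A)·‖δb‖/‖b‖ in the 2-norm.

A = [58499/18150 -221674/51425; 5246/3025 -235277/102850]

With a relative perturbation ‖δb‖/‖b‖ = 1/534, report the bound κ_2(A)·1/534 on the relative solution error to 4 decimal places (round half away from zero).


0.6798

AᵀA = [4412871577/329422500 -490308728/27451875; -490308728/27451875 871670297/36602500]; tr = 49031617/1317690, det = 13845841/1317690000
solving λ² − 49031617/1317690·λ + 13845841/1317690000 = 0 gives λ = 3721/100, 3721/13176900
κ = σ_max/σ_min = (61/10)/(61/3630) = 363.0000
perturbation bound = 363.0000·1/534 = 0.6798


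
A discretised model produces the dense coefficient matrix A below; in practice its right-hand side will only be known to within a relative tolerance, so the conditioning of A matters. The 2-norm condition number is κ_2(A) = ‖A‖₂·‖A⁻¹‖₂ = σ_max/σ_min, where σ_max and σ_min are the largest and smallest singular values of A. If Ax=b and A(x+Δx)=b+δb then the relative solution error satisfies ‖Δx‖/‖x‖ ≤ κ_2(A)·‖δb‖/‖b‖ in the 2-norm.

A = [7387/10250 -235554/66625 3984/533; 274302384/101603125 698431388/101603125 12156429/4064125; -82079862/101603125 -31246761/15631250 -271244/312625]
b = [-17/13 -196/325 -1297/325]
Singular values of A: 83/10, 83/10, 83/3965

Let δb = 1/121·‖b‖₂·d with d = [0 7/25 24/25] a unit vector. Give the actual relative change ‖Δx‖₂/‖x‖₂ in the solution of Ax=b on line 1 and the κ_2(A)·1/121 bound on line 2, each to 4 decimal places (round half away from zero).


largest singular value 83/10, smallest 83/3965
κ_2(A) = (83/10) / (83/3965) = 396.5000
bound on ‖Δx‖/‖x‖: κ·ε = 396.5000·1/121 = 3.2769
solve Ax = b  →  x = [178.9751 -52.0756 -42.0629]
‖b‖₂ = 4.2426 and ‖x‖₂ = 191.0844
re-solving with b+δb shifts x by Δx of norm 1.6750
dividing the unrounded norms, ‖Δx‖/‖x‖ = 0.0088
tightness: 0.0088 against a bound of 3.2769 (unrounded ratio ≈ 0.0027)

0.0088
3.2769


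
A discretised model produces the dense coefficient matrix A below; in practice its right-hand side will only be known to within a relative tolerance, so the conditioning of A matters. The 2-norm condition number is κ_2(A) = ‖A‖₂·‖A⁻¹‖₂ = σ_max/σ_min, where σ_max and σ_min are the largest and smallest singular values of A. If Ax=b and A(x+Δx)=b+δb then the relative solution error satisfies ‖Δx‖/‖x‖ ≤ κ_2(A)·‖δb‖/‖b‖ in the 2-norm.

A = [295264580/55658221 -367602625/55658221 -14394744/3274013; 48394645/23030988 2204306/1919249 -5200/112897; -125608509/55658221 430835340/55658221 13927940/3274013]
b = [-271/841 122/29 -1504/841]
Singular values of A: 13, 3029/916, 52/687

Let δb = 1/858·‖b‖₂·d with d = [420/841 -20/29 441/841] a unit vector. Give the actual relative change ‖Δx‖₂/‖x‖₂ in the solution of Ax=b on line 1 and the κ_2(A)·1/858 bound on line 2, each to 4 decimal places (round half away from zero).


0.0013
0.2002

largest singular value 13, smallest 52/687
condition number: 13 ÷ (52/687) = 171.7500
bound on ‖Δx‖/‖x‖: κ·ε = 171.7500·1/858 = 0.2002
solve Ax = b  →  x = [-11.1373 22.1678 -46.6652]
‖b‖₂ = 4.5826 and ‖x‖₂ = 52.8497
δb = ε·‖b‖·d = [0.0027 -0.0037 0.0028]; solving A·Δx = δb gives ‖Δx‖ = 0.0706
relative error = 0.0013
so the bound overstates the realised error by a factor of ≈ 149.9257 (computed from the unrounded values)


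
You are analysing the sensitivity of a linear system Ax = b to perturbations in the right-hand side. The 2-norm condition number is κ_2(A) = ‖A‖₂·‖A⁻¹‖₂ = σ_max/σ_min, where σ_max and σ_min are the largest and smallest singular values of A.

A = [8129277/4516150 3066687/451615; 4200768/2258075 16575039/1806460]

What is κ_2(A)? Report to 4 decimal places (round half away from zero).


35.2480

form AᵀA = [5466838068081/815824432900 2389755792411/81582443290; 2389755792411/81582443290 17008200973881/130531909264] with trace 265956202629/1941283600 and determinant 4684718025/310605376
λ_max, λ_min = (265956202629/1941283600 ± √70505342560023784261641/3768582015628960000)/2 = 13689/100, 8555625/77651344
κ = σ_max/σ_min = (117/10)/(2925/8812) = 35.2480


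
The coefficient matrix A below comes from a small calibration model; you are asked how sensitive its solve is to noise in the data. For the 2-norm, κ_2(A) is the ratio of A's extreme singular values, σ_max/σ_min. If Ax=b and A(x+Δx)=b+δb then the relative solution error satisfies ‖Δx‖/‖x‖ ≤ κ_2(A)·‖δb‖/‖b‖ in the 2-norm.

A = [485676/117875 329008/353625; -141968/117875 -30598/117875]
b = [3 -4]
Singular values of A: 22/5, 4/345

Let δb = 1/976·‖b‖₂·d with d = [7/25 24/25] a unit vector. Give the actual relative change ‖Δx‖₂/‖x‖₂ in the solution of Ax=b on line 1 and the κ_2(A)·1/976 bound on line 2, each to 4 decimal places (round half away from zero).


0.0017
0.3888

largest singular value 22/5, smallest 4/345
κ = σ_max/σ_min = (22/5)/(4/345) = 379.5000
bound on ‖Δx‖/‖x‖: κ·ε = 379.5000·1/976 = 0.3888
solve Ax = b  →  x = [57.6857 -252.2395]
‖b‖₂ = 5.0000 and ‖x‖₂ = 258.7516
Δx = A⁻¹·δb where δb = 1/976·5.0000·d; ‖Δx‖ = 0.4419
realised ‖Δx‖/‖x‖ = 0.0017
realised/bound (from unrounded values) ≈ 0.0044


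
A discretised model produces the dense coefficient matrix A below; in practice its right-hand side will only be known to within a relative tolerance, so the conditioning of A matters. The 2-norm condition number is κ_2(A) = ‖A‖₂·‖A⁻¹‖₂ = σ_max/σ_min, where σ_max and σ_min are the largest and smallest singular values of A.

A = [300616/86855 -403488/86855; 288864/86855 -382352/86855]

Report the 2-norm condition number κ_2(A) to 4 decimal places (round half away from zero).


299.5000

M = AᵀA = [206673472/8970025 -275556096/8970025; -275556096/8970025 367414528/8970025]. tr(M)=22963520/358801, det(M)=16384/358801
solving λ² − 22963520/358801·λ + 16384/358801 = 0 gives λ = 64, 256/358801
so κ_2 = √(64 / (256/358801)) = 299.5000


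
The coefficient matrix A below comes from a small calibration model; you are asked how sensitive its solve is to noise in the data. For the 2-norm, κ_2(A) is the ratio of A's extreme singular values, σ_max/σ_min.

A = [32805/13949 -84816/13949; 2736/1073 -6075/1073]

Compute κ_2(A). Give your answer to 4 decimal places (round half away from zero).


form AᵀA = [2783889/231361 -6648480/231361; -6648480/231361 15970041/231361] with trace 110970/1369 and determinant 6561/1369
solving λ² − 110970/1369·λ + 6561/1369 = 0 gives λ = 81, 81/1369
κ_2(A) = √(λ_max/λ_min) = √(81 / (81/1369)) = 37.0000

37.0000


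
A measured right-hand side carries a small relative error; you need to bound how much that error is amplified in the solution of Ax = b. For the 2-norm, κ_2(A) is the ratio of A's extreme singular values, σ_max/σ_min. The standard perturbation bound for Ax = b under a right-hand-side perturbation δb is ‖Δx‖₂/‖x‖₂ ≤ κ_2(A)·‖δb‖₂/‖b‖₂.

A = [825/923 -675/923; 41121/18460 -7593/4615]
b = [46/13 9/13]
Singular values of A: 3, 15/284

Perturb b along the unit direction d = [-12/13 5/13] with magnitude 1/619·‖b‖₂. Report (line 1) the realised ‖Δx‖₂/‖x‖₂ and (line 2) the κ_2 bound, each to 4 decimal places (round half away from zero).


0.0019
0.0918

σ_max = 3, σ_min = 15/284
κ = σ_max/σ_min = 3/(15/284) = 56.8000
perturbation bound = 56.8000·1/619 = 0.0918
solve Ax = b  →  x = [-33.5467 -45.8400]
‖b‖ = 3.6056, ‖x‖ = 56.8039
Δx = A⁻¹·δb where δb = 1/619·3.6056·d; ‖Δx‖ = 0.1103
dividing the unrounded norms, ‖Δx‖/‖x‖ = 0.0019
tightness: 0.0019 against a bound of 0.0918 (unrounded ratio ≈ 0.0212)


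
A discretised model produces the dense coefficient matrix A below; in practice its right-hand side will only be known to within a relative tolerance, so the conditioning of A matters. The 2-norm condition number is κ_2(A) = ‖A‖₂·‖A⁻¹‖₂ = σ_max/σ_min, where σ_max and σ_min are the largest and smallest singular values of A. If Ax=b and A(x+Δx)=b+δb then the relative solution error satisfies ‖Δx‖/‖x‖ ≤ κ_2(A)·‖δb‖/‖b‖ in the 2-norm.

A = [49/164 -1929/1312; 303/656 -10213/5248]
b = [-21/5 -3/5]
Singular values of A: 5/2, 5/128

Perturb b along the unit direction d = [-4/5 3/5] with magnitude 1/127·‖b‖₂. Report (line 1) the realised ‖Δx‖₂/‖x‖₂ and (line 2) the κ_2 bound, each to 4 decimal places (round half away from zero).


from the listed singular values, σ₁ = 5/2, σ_n = 5/128
κ = σ_max/σ_min = (5/2)/(5/128) = 64.0000
worst-case relative error ≤ 64.0000 × 1/127 = 0.5039
solve Ax = b  →  x = [74.6634 18.0293]
2-norm of b is 4.2426; of x, 76.8094
with δb = [-0.0267 0.0200], A·Δx = δb → ‖Δx‖ = 0.8552
dividing the unrounded norms, ‖Δx‖/‖x‖ = 0.0111
realised/bound (from unrounded values) ≈ 0.0221

0.0111
0.5039


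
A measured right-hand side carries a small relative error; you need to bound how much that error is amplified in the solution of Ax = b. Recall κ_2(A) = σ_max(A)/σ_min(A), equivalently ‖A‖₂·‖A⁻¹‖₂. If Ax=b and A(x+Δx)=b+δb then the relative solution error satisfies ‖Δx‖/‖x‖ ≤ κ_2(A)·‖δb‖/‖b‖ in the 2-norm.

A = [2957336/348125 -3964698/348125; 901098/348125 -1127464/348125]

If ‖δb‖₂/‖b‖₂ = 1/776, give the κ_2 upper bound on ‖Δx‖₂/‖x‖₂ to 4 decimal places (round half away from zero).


0.1436

AᵀA = [15292502116/193905625 -20385439488/193905625; -20385439488/193905625 27184008484/193905625]; tr = 1699060424/7756225, det = 29986576/7756225
eigenvalues of AᵀA: λ = (tr ± √(tr²−4·det))/2 = 5476/25, 5476/310249
κ_2(A) = √(λ_max/λ_min) = √((5476/25) / (5476/310249)) = 111.4000
bound on ‖Δx‖/‖x‖: κ·ε = 111.4000·1/776 = 0.1436


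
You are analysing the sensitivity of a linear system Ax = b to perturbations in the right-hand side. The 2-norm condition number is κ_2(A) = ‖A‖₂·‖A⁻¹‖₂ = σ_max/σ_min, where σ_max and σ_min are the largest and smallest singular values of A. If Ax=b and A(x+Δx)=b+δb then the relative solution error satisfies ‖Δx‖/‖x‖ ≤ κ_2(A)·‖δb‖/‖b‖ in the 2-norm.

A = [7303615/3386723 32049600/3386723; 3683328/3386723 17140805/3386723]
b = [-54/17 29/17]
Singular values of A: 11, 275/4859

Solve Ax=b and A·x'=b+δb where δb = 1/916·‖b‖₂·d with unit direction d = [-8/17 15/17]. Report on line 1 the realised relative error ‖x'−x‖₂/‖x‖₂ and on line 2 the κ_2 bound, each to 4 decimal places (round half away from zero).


σ_max = 11, σ_min = 275/4859
κ = σ_max/σ_min = 11/(275/4859) = 194.3600
κ_2(A)·‖δb‖/‖b‖ = 0.2122
solve Ax = b  →  x = [-51.7543 11.4584]
2-norm of b is 3.6056; of x, 53.0076
δb = ε·‖b‖·d = [-0.0019 0.0035]; solving A·Δx = δb gives ‖Δx‖ = 0.0695
realised ‖Δx‖/‖x‖ = 0.0013
realised/bound (from unrounded values) ≈ 0.0062

0.0013
0.2122


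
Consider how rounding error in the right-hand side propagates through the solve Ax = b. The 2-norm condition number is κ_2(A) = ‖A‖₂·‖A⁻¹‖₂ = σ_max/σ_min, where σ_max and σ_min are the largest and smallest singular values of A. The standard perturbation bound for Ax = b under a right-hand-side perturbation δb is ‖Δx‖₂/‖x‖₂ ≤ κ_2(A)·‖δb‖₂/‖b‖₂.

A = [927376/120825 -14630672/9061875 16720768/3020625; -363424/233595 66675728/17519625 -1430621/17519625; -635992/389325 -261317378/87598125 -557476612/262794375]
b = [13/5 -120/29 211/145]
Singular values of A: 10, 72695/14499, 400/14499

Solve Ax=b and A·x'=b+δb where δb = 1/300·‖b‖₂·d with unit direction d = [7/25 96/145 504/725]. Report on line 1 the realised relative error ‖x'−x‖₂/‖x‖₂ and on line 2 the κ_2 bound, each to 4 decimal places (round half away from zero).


0.0170
1.2083

largest singular value 10, smallest 400/14499
κ_2(A) = 10 / (400/14499) = 362.4750
perturbation bound = 362.4750·1/300 = 1.2083
solve Ax = b  →  x = [21.9885 7.3032 -27.8887]
‖b‖ = 5.0990, ‖x‖ = 36.2575
with δb = [0.0048 0.0113 0.0118], A·Δx = δb → ‖Δx‖ = 0.6161
relative error = 0.0170
realised/bound (from unrounded values) ≈ 0.0141


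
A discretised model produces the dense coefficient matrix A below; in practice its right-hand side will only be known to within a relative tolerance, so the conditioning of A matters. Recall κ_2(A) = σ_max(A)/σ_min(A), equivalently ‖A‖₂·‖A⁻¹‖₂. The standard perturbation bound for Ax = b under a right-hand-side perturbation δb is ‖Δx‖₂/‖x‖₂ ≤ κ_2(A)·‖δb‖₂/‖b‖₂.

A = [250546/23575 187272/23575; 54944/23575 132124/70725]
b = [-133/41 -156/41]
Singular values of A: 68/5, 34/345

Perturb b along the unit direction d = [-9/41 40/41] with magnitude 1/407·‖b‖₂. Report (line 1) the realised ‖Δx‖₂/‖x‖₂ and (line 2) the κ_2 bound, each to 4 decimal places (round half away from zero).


0.0041
0.3391

from the listed singular values, σ₁ = 68/5, σ_n = 34/345
condition number: (68/5) ÷ (34/345) = 138.0000
perturbation bound = 138.0000·1/407 = 0.3391
solve Ax = b  →  x = [18.0294 -24.5294]
‖b‖₂ = 5.0000 and ‖x‖₂ = 30.4426
Δx = A⁻¹·δb where δb = 1/407·5.0000·d; ‖Δx‖ = 0.1247
dividing the unrounded norms, ‖Δx‖/‖x‖ = 0.0041
realised/bound (from unrounded values) ≈ 0.0121


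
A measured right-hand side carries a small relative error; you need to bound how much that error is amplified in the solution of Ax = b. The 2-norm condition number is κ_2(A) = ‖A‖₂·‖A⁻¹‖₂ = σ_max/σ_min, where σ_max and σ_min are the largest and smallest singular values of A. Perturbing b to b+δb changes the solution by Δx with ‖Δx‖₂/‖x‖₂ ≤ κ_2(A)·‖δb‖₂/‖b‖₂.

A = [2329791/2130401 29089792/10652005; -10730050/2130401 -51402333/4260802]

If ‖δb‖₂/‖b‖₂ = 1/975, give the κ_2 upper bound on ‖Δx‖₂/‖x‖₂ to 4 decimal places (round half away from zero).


M = AᵀA = [5516949577/207688117 66199018149/1038440585; 66199018149/1038440585 3177589344277/20768811700]. tr(M)=286868023229/1597600900, det(M)=20151121/63904036
solving λ² − 286868023229/1597600900·λ + 20151121/63904036 = 0 gives λ = 4489/25, 112225/63904036
κ = σ_max/σ_min = (67/5)/(335/7994) = 319.7600
worst-case relative error ≤ 319.7600 × 1/975 = 0.3280

0.3280


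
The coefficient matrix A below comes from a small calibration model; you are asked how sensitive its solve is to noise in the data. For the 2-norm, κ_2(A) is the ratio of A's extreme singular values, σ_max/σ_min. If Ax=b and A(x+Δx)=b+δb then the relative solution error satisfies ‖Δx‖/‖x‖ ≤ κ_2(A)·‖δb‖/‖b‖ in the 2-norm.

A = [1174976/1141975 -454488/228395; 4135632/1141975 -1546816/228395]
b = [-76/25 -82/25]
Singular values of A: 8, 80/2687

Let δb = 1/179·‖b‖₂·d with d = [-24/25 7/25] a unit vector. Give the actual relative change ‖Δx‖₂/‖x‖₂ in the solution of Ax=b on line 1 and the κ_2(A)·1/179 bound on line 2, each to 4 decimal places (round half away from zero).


0.0125
1.5011

largest singular value 8, smallest 80/2687
κ = σ_max/σ_min = 8/(80/2687) = 268.7000
κ_2(A)·‖δb‖/‖b‖ = 1.5011
solve Ax = b  →  x = [59.0368 32.0529]
‖b‖₂ = 4.4721 and ‖x‖₂ = 67.1769
δb = ε·‖b‖·d = [-0.0240 0.0070]; solving A·Δx = δb gives ‖Δx‖ = 0.8392
dividing the unrounded norms, ‖Δx‖/‖x‖ = 0.0125
tightness: 0.0125 against a bound of 1.5011 (unrounded ratio ≈ 0.0083)


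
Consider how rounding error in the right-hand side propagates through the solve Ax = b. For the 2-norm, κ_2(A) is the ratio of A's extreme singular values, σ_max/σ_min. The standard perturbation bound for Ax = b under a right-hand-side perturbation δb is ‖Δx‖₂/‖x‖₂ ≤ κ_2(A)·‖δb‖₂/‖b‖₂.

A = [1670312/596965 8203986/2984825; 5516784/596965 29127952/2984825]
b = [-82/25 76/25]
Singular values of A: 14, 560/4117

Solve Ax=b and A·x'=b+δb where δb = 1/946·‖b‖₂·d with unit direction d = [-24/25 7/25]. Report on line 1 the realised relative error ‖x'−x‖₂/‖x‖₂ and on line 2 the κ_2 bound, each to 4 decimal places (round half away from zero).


0.0012
0.1088

from the listed singular values, σ₁ = 14, σ_n = 560/4117
κ = σ_max/σ_min = 14/(560/4117) = 102.9250
κ_2(A)·‖δb‖/‖b‖ = 0.1088
solve Ax = b  →  x = [-21.1963 20.3842]
‖b‖₂ = 4.4721 and ‖x‖₂ = 29.4075
Δx = A⁻¹·δb where δb = 1/946·4.4721·d; ‖Δx‖ = 0.0348
relative error = 0.0012
realised/bound (from unrounded values) ≈ 0.0109


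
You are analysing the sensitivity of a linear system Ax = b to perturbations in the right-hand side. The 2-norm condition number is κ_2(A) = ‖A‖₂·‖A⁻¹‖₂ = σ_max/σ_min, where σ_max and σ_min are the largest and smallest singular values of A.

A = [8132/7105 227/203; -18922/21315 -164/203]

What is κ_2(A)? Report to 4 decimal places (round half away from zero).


form AᵀA = [38128276/18173169 1728220/865389; 1728220/865389 78425/41209] with trace 86461/21609 and determinant 100/21609
solving λ² − 86461/21609·λ + 100/21609 = 0 gives λ = 4, 25/21609
κ = σ_max/σ_min = 2/(5/147) = 58.8000

58.8000


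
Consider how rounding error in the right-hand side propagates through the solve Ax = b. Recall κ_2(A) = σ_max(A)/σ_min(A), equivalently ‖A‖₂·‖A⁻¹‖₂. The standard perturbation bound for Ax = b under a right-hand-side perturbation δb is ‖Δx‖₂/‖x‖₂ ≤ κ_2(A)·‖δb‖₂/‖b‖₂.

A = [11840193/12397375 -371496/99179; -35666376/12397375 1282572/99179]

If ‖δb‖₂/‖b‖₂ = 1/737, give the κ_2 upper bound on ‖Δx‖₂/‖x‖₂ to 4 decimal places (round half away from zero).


0.1641

form AᵀA = [2259648875601/245911851025 -2005731181512/49182370205; -2005731181512/49182370205 1783000213200/9836474041] with trace 27861186321/146289025 and determinant 362673936/146289025
λ_max, λ_min = (27861186321/146289025 ± √776033482347516105441/21400478835450625)/2 = 4761/25, 76176/5851561
κ_2(A) = √(λ_max/λ_min) = √((4761/25) / (76176/5851561)) = 120.9500
bound on ‖Δx‖/‖x‖: κ·ε = 120.9500·1/737 = 0.1641


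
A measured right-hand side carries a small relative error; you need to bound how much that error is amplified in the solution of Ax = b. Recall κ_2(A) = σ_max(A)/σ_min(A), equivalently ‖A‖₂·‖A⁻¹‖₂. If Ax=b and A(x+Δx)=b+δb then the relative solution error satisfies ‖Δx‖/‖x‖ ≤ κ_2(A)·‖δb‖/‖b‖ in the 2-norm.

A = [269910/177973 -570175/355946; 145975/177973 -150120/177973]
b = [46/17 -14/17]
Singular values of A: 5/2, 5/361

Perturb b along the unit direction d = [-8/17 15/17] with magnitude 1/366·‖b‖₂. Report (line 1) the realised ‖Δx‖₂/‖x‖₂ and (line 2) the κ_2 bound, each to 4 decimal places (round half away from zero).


0.0039
0.4932

from the listed singular values, σ₁ = 5/2, σ_n = 5/361
κ = σ_max/σ_min = (5/2)/(5/361) = 180.5000
worst-case relative error ≤ 180.5000 × 1/366 = 0.4932
solve Ax = b  →  x = [-104.0138 -100.1655]
‖b‖ = 2.8284, ‖x‖ = 144.4022
δb = ε·‖b‖·d = [-0.0036 0.0068]; solving A·Δx = δb gives ‖Δx‖ = 0.5580
dividing the unrounded norms, ‖Δx‖/‖x‖ = 0.0039
realised/bound (from unrounded values) ≈ 0.0078
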